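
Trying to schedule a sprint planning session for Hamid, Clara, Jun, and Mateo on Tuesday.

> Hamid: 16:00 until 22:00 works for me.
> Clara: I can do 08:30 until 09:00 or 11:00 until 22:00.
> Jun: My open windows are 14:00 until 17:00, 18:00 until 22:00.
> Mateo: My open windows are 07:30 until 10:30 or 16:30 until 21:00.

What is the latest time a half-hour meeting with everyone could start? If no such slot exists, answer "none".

Hamid ∩ Clara: 16:00-22:00.
Hamid ∩ Clara ∩ Jun: 16:00-17:00, 18:00-22:00.
Hamid ∩ Clara ∩ Jun ∩ Mateo: 16:30-17:00, 18:00-21:00.
The last common window of at least 30 minutes is 18:00-21:00; a 30-minute meeting can start as late as 20:30 and still end by 21:00.

20:30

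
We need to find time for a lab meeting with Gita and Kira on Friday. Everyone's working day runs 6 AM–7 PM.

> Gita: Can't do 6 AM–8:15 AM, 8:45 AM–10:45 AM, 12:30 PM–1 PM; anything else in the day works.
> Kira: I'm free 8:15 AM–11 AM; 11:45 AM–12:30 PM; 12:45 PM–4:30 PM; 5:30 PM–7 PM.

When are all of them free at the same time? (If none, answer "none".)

08:15-08:45, 10:45-11:00, 11:45-12:30, 13:00-16:30, 17:30-19:00

Gita free: 08:15-08:45, 10:45-12:30, 13:00-19:00 (invert busy blocks within the working day).
Kira free: 08:15-11:00, 11:45-12:30, 12:45-16:30, 17:30-19:00.
Gita ∩ Kira: 08:15-08:45, 10:45-11:00, 11:45-12:30, 13:00-16:30, 17:30-19:00.
So the common availability across everyone is 08:15-08:45, 10:45-11:00, 11:45-12:30, 13:00-16:30, 17:30-19:00.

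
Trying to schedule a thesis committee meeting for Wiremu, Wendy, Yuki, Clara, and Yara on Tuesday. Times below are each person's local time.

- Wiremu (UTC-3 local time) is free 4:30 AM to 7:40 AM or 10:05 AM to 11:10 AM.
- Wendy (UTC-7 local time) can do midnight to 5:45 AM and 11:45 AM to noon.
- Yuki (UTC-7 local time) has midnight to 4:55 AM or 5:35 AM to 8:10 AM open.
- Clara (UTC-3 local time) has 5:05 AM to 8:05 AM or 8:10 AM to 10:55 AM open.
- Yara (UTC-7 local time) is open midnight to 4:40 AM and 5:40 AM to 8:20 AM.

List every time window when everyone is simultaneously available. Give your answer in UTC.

Wiremu in UTC: 07:30-10:40, 13:05-14:10 (add 3h to convert from UTC-3).
Wendy in UTC: 07:00-12:45, 18:45-19:00 (add 7h to convert from UTC-7).
Yuki in UTC: 07:00-11:55, 12:35-15:10 (add 7h to convert from UTC-7).
Clara in UTC: 08:05-11:05, 11:10-13:55 (add 3h to convert from UTC-3).
Yara in UTC: 07:00-11:40, 12:40-15:20 (add 7h to convert from UTC-7).
Wiremu ∩ Wendy: 07:30-10:40.
Wiremu ∩ Wendy ∩ Yuki: 07:30-10:40.
Wiremu ∩ Wendy ∩ Yuki ∩ Clara: 08:05-10:40.
Wiremu ∩ Wendy ∩ Yuki ∩ Clara ∩ Yara: 08:05-10:40.
So the common availability across everyone is 08:05-10:40.

08:05-10:40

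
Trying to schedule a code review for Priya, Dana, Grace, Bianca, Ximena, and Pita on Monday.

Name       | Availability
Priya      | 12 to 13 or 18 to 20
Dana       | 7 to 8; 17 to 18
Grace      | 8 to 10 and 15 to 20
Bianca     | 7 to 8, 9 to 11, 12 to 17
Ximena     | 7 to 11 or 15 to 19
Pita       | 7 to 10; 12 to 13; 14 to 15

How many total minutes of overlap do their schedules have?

0

Priya ∩ Dana: ∅.
Priya ∩ Dana ∩ Grace: ∅.
Priya ∩ Dana ∩ Grace ∩ Bianca: ∅.
Priya ∩ Dana ∩ Grace ∩ Bianca ∩ Ximena: ∅.
Priya ∩ Dana ∩ Grace ∩ Bianca ∩ Ximena ∩ Pita: ∅.
There is no time when everyone is free.
There is no common window, so the total is 0 minutes.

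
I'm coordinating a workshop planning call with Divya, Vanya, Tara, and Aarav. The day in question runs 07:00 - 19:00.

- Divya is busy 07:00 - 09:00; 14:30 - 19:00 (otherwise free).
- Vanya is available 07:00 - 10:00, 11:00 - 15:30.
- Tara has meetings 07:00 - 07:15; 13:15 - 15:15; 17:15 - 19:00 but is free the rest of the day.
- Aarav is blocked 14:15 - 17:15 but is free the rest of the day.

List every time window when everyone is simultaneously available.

Divya free: 09:00-14:30 (invert busy blocks within the working day).
Vanya free: 07:00-10:00, 11:00-15:30.
Tara free: 07:15-13:15, 15:15-17:15 (invert busy blocks within the working day).
Aarav free: 07:00-14:15, 17:15-19:00 (invert busy blocks within the working day).
Divya ∩ Vanya: 09:00-10:00, 11:00-14:30.
Divya ∩ Vanya ∩ Tara: 09:00-10:00, 11:00-13:15.
Divya ∩ Vanya ∩ Tara ∩ Aarav: 09:00-10:00, 11:00-13:15.

09:00-10:00, 11:00-13:15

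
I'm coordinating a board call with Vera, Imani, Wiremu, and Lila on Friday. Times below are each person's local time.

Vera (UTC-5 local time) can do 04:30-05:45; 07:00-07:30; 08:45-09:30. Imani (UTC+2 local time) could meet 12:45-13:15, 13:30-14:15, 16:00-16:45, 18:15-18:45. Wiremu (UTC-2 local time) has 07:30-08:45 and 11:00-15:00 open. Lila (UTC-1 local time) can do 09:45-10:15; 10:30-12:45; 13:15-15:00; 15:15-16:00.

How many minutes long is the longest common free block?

15

Vera in UTC: 09:30-10:45, 12:00-12:30, 13:45-14:30 (add 5h to convert from UTC-5).
Imani in UTC: 10:45-11:15, 11:30-12:15, 14:00-14:45, 16:15-16:45 (subtract 2h to convert from UTC+2).
Wiremu in UTC: 09:30-10:45, 13:00-17:00 (add 2h to convert from UTC-2).
Lila in UTC: 10:45-11:15, 11:30-13:45, 14:15-16:00, 16:15-17:00 (add 1h to convert from UTC-1).
Vera ∩ Imani: 12:00-12:15, 14:00-14:30.
Vera ∩ Imani ∩ Wiremu: 14:00-14:30.
Vera ∩ Imani ∩ Wiremu ∩ Lila: 14:15-14:30.
The longest is 14:15-14:30 at 15 minutes.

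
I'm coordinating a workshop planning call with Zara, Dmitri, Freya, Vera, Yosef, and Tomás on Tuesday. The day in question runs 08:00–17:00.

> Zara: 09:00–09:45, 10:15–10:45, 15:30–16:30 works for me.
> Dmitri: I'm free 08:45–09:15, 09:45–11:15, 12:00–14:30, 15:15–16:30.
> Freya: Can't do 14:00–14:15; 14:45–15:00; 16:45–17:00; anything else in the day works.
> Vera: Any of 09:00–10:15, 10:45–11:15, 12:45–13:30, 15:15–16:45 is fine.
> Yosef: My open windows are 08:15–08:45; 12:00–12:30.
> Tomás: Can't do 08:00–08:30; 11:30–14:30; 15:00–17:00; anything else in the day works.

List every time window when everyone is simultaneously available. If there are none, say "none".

Zara free: 09:00-09:45, 10:15-10:45, 15:30-16:30.
Dmitri free: 08:45-09:15, 09:45-11:15, 12:00-14:30, 15:15-16:30.
Freya free: 08:00-14:00, 14:15-14:45, 15:00-16:45 (invert busy blocks within the working day).
Vera free: 09:00-10:15, 10:45-11:15, 12:45-13:30, 15:15-16:45.
Yosef free: 08:15-08:45, 12:00-12:30.
Tomás free: 08:30-11:30, 14:30-15:00 (invert busy blocks within the working day).
Zara ∩ Dmitri: 09:00-09:15, 10:15-10:45, 15:30-16:30.
Zara ∩ Dmitri ∩ Freya: 09:00-09:15, 10:15-10:45, 15:30-16:30.
Zara ∩ Dmitri ∩ Freya ∩ Vera: 09:00-09:15, 15:30-16:30.
Zara ∩ Dmitri ∩ Freya ∩ Vera ∩ Yosef: ∅.
Zara ∩ Dmitri ∩ Freya ∩ Vera ∩ Yosef ∩ Tomás: ∅.
There is no time when everyone is free.

none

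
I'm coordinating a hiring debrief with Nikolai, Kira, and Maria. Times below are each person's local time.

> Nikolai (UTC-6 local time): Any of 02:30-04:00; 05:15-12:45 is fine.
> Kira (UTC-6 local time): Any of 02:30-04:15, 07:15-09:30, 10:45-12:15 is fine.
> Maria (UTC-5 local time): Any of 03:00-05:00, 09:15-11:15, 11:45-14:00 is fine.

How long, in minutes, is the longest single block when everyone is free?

90

Nikolai in UTC: 08:30-10:00, 11:15-18:45 (add 6h to convert from UTC-6).
Kira in UTC: 08:30-10:15, 13:15-15:30, 16:45-18:15 (add 6h to convert from UTC-6).
Maria in UTC: 08:00-10:00, 14:15-16:15, 16:45-19:00 (add 5h to convert from UTC-5).
Nikolai ∩ Kira: 08:30-10:00, 13:15-15:30, 16:45-18:15.
Nikolai ∩ Kira ∩ Maria: 08:30-10:00, 14:15-15:30, 16:45-18:15.
Those are the intersection windows.
The longest is 08:30-10:00 at 90 minutes.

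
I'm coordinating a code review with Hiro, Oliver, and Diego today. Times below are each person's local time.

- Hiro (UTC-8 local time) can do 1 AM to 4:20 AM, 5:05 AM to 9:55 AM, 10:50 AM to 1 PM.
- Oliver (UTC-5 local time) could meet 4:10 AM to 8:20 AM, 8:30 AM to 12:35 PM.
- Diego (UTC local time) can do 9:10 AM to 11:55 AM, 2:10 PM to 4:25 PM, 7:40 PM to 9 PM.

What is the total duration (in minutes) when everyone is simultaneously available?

300

Hiro in UTC: 09:00-12:20, 13:05-17:55, 18:50-21:00 (add 8h to convert from UTC-8).
Oliver in UTC: 09:10-13:20, 13:30-17:35 (add 5h to convert from UTC-5).
Diego in UTC: 09:10-11:55, 14:10-16:25, 19:40-21:00.
Hiro ∩ Oliver: 09:10-12:20, 13:05-13:20, 13:30-17:35.
Hiro ∩ Oliver ∩ Diego: 09:10-11:55, 14:10-16:25.
Summing the common windows: 165 + 135 = 300 minutes.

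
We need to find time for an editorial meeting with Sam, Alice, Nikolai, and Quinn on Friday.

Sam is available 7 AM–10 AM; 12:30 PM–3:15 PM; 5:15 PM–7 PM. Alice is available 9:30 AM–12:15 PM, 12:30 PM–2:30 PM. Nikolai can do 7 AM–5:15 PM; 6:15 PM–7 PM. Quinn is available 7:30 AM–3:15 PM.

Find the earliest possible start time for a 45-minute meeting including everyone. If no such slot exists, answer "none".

Sam ∩ Alice: 09:30-10:00, 12:30-14:30.
Sam ∩ Alice ∩ Nikolai: 09:30-10:00, 12:30-14:30.
Sam ∩ Alice ∩ Nikolai ∩ Quinn: 09:30-10:00, 12:30-14:30.
The first common window of at least 45 minutes is 12:30-14:30, so the earliest start is 12:30.

12:30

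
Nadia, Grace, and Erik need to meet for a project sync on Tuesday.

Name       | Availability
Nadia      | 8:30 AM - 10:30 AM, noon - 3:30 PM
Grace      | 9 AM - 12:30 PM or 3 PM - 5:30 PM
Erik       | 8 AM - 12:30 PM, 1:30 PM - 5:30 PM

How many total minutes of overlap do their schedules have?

Nadia ∩ Grace: 09:00-10:30, 12:00-12:30, 15:00-15:30.
Nadia ∩ Grace ∩ Erik: 09:00-10:30, 12:00-12:30, 15:00-15:30.
Those are the intersection windows.
Summing the common windows: 90 + 30 + 30 = 150 minutes.

150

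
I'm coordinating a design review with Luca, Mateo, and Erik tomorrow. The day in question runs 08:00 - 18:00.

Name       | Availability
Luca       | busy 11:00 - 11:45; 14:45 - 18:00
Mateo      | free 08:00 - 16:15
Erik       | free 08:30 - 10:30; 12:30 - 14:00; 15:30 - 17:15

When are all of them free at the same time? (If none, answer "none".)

Luca free: 08:00-11:00, 11:45-14:45 (invert busy blocks within the working day).
Mateo free: 08:00-16:15.
Erik free: 08:30-10:30, 12:30-14:00, 15:30-17:15.
Luca ∩ Mateo: 08:00-11:00, 11:45-14:45.
Luca ∩ Mateo ∩ Erik: 08:30-10:30, 12:30-14:00.

08:30-10:30, 12:30-14:00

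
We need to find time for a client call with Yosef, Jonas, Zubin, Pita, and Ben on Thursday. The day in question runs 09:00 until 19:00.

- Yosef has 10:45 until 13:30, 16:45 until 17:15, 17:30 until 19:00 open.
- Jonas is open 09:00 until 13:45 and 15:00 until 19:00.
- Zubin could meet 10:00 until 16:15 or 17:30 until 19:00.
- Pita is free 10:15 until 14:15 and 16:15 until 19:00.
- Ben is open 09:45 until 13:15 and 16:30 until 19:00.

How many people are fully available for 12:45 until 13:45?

Jonas, Zubin, and Pita can make the full 12:45-13:45 slot — that's 3.

3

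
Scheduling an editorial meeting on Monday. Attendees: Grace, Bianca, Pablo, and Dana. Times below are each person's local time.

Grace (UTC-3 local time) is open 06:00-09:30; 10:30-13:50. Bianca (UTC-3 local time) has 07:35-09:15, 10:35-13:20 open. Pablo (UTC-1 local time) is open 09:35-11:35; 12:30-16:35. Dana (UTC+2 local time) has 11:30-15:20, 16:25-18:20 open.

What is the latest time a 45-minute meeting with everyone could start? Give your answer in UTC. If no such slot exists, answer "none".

Grace in UTC: 09:00-12:30, 13:30-16:50 (add 3h to convert from UTC-3).
Bianca in UTC: 10:35-12:15, 13:35-16:20 (add 3h to convert from UTC-3).
Pablo in UTC: 10:35-12:35, 13:30-17:35 (add 1h to convert from UTC-1).
Dana in UTC: 09:30-13:20, 14:25-16:20 (subtract 2h to convert from UTC+2).
Grace ∩ Bianca: 10:35-12:15, 13:35-16:20.
Grace ∩ Bianca ∩ Pablo: 10:35-12:15, 13:35-16:20.
Grace ∩ Bianca ∩ Pablo ∩ Dana: 10:35-12:15, 14:25-16:20.
So the common availability across everyone is 10:35-12:15, 14:25-16:20.
The last common window of at least 45 minutes is 14:25-16:20; a 45-minute meeting can start as late as 15:35 and still end by 16:20.

15:35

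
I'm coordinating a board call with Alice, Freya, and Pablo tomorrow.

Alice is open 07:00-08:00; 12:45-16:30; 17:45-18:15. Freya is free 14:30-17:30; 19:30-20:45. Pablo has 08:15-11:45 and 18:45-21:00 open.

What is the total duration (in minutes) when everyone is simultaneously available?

Alice ∩ Freya: 14:30-16:30.
Alice ∩ Freya ∩ Pablo: ∅.
There is no time when everyone is free.
There is no common window, so the total is 0 minutes.

0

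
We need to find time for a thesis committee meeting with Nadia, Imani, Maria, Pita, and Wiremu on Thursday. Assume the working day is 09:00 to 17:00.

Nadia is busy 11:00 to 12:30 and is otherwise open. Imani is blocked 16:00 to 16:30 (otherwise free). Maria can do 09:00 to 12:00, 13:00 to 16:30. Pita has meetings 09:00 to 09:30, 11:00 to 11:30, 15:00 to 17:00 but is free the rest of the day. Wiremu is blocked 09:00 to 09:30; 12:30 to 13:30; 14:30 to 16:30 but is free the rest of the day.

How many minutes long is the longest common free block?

90

Nadia free: 09:00-11:00, 12:30-17:00 (invert busy blocks within the working day).
Imani free: 09:00-16:00, 16:30-17:00 (invert busy blocks within the working day).
Maria free: 09:00-12:00, 13:00-16:30.
Pita free: 09:30-11:00, 11:30-15:00 (invert busy blocks within the working day).
Wiremu free: 09:30-12:30, 13:30-14:30, 16:30-17:00 (invert busy blocks within the working day).
Nadia ∩ Imani: 09:00-11:00, 12:30-16:00, 16:30-17:00.
Nadia ∩ Imani ∩ Maria: 09:00-11:00, 13:00-16:00.
Nadia ∩ Imani ∩ Maria ∩ Pita: 09:30-11:00, 13:00-15:00.
Nadia ∩ Imani ∩ Maria ∩ Pita ∩ Wiremu: 09:30-11:00, 13:30-14:30.
The longest is 09:30-11:00 at 90 minutes.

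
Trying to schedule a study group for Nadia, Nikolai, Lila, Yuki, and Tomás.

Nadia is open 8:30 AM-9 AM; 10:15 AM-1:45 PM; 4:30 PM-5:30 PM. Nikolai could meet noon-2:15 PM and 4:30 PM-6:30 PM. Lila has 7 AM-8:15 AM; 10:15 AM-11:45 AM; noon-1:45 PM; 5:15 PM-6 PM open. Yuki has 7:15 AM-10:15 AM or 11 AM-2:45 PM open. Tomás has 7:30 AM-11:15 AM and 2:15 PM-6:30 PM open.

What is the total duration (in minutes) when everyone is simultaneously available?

0

Nadia ∩ Nikolai: 12:00-13:45, 16:30-17:30.
Nadia ∩ Nikolai ∩ Lila: 12:00-13:45, 17:15-17:30.
Nadia ∩ Nikolai ∩ Lila ∩ Yuki: 12:00-13:45.
Nadia ∩ Nikolai ∩ Lila ∩ Yuki ∩ Tomás: ∅.
There is no time when everyone is free.
There is no common window, so the total is 0 minutes.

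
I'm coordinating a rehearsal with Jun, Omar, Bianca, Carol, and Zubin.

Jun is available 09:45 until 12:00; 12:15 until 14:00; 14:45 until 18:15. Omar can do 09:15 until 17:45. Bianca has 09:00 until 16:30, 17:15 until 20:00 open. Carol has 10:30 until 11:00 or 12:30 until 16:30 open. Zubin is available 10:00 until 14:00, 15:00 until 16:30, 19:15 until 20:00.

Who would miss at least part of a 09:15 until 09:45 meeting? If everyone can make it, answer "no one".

Jun: not fully free for 09:15-09:45. Omar: free for 09:15-09:45. Bianca: free for 09:15-09:45. Carol: not fully free for 09:15-09:45. Zubin: not fully free for 09:15-09:45.

Carol, Jun, Zubin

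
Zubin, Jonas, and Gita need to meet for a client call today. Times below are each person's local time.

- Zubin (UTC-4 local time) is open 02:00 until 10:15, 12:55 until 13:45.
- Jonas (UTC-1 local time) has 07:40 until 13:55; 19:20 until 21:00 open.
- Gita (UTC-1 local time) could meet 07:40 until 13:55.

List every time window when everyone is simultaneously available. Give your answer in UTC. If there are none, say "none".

08:40-14:15

Zubin in UTC: 06:00-14:15, 16:55-17:45 (add 4h to convert from UTC-4).
Jonas in UTC: 08:40-14:55, 20:20-22:00 (add 1h to convert from UTC-1).
Gita in UTC: 08:40-14:55 (add 1h to convert from UTC-1).
Zubin ∩ Jonas: 08:40-14:15.
Zubin ∩ Jonas ∩ Gita: 08:40-14:15.
So the common availability across everyone is 08:40-14:15.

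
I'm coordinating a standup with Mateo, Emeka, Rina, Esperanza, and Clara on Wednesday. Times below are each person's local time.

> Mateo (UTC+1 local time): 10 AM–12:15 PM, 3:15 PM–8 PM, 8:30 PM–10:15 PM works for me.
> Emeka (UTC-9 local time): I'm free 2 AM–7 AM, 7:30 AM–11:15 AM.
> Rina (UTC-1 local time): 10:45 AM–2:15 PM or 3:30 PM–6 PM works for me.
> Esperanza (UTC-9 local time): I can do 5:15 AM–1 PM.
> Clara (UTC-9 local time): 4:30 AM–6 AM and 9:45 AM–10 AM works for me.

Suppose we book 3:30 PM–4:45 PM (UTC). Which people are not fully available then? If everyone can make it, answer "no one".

Clara, Emeka, Rina

Mateo in UTC: 09:00-11:15, 14:15-19:00, 19:30-21:15 (subtract 1h to convert from UTC+1).
Emeka in UTC: 11:00-16:00, 16:30-20:15 (add 9h to convert from UTC-9).
Rina in UTC: 11:45-15:15, 16:30-19:00 (add 1h to convert from UTC-1).
Esperanza in UTC: 14:15-22:00 (add 9h to convert from UTC-9).
Clara in UTC: 13:30-15:00, 18:45-19:00 (add 9h to convert from UTC-9).
Mateo: free for 15:30-16:45. Emeka: not fully free for 15:30-16:45. Rina: not fully free for 15:30-16:45. Esperanza: free for 15:30-16:45. Clara: not fully free for 15:30-16:45.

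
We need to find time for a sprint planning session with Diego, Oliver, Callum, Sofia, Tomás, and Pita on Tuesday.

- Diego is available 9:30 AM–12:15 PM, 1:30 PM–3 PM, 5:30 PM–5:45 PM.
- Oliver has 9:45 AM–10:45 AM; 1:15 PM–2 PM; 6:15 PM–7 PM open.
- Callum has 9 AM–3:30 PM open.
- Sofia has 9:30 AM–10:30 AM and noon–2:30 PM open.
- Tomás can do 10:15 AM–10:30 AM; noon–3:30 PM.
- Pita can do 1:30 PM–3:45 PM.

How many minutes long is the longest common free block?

Diego ∩ Oliver: 09:45-10:45, 13:30-14:00.
Diego ∩ Oliver ∩ Callum: 09:45-10:45, 13:30-14:00.
Diego ∩ Oliver ∩ Callum ∩ Sofia: 09:45-10:30, 13:30-14:00.
Diego ∩ Oliver ∩ Callum ∩ Sofia ∩ Tomás: 10:15-10:30, 13:30-14:00.
Diego ∩ Oliver ∩ Callum ∩ Sofia ∩ Tomás ∩ Pita: 13:30-14:00.
So the common availability across everyone is 13:30-14:00.
The longest is 13:30-14:00 at 30 minutes.

30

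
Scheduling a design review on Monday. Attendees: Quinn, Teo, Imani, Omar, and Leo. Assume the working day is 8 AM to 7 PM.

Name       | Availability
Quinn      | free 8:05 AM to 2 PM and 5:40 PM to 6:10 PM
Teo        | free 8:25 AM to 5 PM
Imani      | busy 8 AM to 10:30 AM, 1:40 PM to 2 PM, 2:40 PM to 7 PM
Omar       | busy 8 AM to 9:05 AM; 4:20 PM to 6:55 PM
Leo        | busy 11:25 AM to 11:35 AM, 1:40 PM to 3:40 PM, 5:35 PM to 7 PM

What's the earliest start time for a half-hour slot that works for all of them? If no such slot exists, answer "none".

Quinn free: 08:05-14:00, 17:40-18:10.
Teo free: 08:25-17:00.
Imani free: 10:30-13:40, 14:00-14:40 (invert busy blocks within the working day).
Omar free: 09:05-16:20, 18:55-19:00 (invert busy blocks within the working day).
Leo free: 08:00-11:25, 11:35-13:40, 15:40-17:35 (invert busy blocks within the working day).
Quinn ∩ Teo: 08:25-14:00.
Quinn ∩ Teo ∩ Imani: 10:30-13:40.
Quinn ∩ Teo ∩ Imani ∩ Omar: 10:30-13:40.
Quinn ∩ Teo ∩ Imani ∩ Omar ∩ Leo: 10:30-11:25, 11:35-13:40.
The first common window of at least 30 minutes is 10:30-11:25, so the earliest start is 10:30.

10:30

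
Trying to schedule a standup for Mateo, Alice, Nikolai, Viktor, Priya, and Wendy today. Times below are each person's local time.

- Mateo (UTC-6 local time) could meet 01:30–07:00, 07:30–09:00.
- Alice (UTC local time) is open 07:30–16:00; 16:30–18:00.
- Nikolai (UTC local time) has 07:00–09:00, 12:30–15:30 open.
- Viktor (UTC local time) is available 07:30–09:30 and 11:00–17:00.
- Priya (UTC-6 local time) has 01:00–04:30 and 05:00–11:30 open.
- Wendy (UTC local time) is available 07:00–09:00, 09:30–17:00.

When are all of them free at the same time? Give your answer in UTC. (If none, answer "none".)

Mateo in UTC: 07:30-13:00, 13:30-15:00 (add 6h to convert from UTC-6).
Alice in UTC: 07:30-16:00, 16:30-18:00.
Nikolai in UTC: 07:00-09:00, 12:30-15:30.
Viktor in UTC: 07:30-09:30, 11:00-17:00.
Priya in UTC: 07:00-10:30, 11:00-17:30 (add 6h to convert from UTC-6).
Wendy in UTC: 07:00-09:00, 09:30-17:00.
Mateo ∩ Alice: 07:30-13:00, 13:30-15:00.
Mateo ∩ Alice ∩ Nikolai: 07:30-09:00, 12:30-13:00, 13:30-15:00.
Mateo ∩ Alice ∩ Nikolai ∩ Viktor: 07:30-09:00, 12:30-13:00, 13:30-15:00.
Mateo ∩ Alice ∩ Nikolai ∩ Viktor ∩ Priya: 07:30-09:00, 12:30-13:00, 13:30-15:00.
Mateo ∩ Alice ∩ Nikolai ∩ Viktor ∩ Priya ∩ Wendy: 07:30-09:00, 12:30-13:00, 13:30-15:00.
So the common availability across everyone is 07:30-09:00, 12:30-13:00, 13:30-15:00.

07:30-09:00, 12:30-13:00, 13:30-15:00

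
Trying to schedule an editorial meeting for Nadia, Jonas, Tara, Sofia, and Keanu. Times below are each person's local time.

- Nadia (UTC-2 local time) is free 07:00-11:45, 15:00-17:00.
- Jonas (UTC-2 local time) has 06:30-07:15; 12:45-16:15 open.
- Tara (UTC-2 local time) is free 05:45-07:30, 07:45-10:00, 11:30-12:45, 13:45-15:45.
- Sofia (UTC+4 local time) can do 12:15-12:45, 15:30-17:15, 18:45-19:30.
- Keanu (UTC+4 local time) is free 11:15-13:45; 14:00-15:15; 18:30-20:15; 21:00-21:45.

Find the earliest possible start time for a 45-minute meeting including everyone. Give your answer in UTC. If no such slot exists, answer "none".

none

Nadia in UTC: 09:00-13:45, 17:00-19:00 (add 2h to convert from UTC-2).
Jonas in UTC: 08:30-09:15, 14:45-18:15 (add 2h to convert from UTC-2).
Tara in UTC: 07:45-09:30, 09:45-12:00, 13:30-14:45, 15:45-17:45 (add 2h to convert from UTC-2).
Sofia in UTC: 08:15-08:45, 11:30-13:15, 14:45-15:30 (subtract 4h to convert from UTC+4).
Keanu in UTC: 07:15-09:45, 10:00-11:15, 14:30-16:15, 17:00-17:45 (subtract 4h to convert from UTC+4).
Nadia ∩ Jonas: 09:00-09:15, 17:00-18:15.
Nadia ∩ Jonas ∩ Tara: 09:00-09:15, 17:00-17:45.
Nadia ∩ Jonas ∩ Tara ∩ Sofia: ∅.
Nadia ∩ Jonas ∩ Tara ∩ Sofia ∩ Keanu: ∅.
There is no time when everyone is free.
No common window is at least 45 minutes long.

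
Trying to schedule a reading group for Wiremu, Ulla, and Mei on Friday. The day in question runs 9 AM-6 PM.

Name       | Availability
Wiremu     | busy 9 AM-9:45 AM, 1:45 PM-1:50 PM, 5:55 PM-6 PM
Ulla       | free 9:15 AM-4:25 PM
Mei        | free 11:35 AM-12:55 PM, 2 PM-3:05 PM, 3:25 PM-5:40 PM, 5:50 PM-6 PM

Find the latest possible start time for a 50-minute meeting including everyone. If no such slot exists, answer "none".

15:35

Wiremu free: 09:45-13:45, 13:50-17:55 (invert busy blocks within the working day).
Ulla free: 09:15-16:25.
Mei free: 11:35-12:55, 14:00-15:05, 15:25-17:40, 17:50-18:00.
Wiremu ∩ Ulla: 09:45-13:45, 13:50-16:25.
Wiremu ∩ Ulla ∩ Mei: 11:35-12:55, 14:00-15:05, 15:25-16:25.
The last common window of at least 50 minutes is 15:25-16:25; a 50-minute meeting can start as late as 15:35 and still end by 16:25.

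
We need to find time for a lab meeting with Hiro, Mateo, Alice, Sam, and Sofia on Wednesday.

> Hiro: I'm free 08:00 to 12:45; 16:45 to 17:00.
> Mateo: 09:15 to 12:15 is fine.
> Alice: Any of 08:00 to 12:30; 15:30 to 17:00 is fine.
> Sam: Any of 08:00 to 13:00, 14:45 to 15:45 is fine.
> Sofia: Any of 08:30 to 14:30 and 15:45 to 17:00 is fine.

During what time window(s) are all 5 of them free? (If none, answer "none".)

Hiro ∩ Mateo: 09:15-12:15.
Hiro ∩ Mateo ∩ Alice: 09:15-12:15.
Hiro ∩ Mateo ∩ Alice ∩ Sam: 09:15-12:15.
Hiro ∩ Mateo ∩ Alice ∩ Sam ∩ Sofia: 09:15-12:15.

09:15-12:15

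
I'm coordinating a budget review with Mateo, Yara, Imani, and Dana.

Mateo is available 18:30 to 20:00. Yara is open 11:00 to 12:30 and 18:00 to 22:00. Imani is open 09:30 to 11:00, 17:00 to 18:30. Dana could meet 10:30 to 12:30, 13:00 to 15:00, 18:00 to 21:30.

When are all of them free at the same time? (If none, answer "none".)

none

Mateo ∩ Yara: 18:30-20:00.
Mateo ∩ Yara ∩ Imani: ∅.
Mateo ∩ Yara ∩ Imani ∩ Dana: ∅.
There is no time when everyone is free.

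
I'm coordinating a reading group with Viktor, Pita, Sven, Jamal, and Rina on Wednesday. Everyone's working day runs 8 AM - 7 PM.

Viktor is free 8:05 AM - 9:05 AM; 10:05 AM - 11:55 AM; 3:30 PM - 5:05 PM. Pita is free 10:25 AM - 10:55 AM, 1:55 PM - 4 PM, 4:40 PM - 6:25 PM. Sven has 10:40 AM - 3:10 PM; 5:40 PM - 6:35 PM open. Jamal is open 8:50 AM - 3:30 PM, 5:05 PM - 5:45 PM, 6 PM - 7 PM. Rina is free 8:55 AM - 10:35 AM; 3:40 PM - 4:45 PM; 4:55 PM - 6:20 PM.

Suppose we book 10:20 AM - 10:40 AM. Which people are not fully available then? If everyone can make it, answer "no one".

Pita, Rina, Sven

Viktor: free for 10:20-10:40. Pita: not fully free for 10:20-10:40. Sven: not fully free for 10:20-10:40. Jamal: free for 10:20-10:40. Rina: not fully free for 10:20-10:40.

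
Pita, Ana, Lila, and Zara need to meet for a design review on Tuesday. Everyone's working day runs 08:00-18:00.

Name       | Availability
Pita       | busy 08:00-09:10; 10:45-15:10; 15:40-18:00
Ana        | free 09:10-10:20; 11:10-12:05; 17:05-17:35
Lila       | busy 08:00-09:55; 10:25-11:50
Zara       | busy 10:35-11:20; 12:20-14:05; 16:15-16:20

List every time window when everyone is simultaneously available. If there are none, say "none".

Pita free: 09:10-10:45, 15:10-15:40 (invert busy blocks within the working day).
Ana free: 09:10-10:20, 11:10-12:05, 17:05-17:35.
Lila free: 09:55-10:25, 11:50-18:00 (invert busy blocks within the working day).
Zara free: 08:00-10:35, 11:20-12:20, 14:05-16:15, 16:20-18:00 (invert busy blocks within the working day).
Pita ∩ Ana: 09:10-10:20.
Pita ∩ Ana ∩ Lila: 09:55-10:20.
Pita ∩ Ana ∩ Lila ∩ Zara: 09:55-10:20.

09:55-10:20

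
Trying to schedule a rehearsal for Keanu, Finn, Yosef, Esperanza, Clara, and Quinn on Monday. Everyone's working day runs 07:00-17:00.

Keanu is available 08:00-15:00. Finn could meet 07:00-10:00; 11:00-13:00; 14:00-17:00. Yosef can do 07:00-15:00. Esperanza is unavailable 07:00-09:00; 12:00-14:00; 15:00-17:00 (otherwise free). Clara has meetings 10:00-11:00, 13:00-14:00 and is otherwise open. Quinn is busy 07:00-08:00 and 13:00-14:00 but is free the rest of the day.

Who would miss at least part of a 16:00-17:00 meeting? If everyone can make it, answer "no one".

Keanu free: 08:00-15:00.
Finn free: 07:00-10:00, 11:00-13:00, 14:00-17:00.
Yosef free: 07:00-15:00.
Esperanza free: 09:00-12:00, 14:00-15:00 (invert busy blocks within the working day).
Clara free: 07:00-10:00, 11:00-13:00, 14:00-17:00 (invert busy blocks within the working day).
Quinn free: 08:00-13:00, 14:00-17:00 (invert busy blocks within the working day).
Keanu: not fully free for 16:00-17:00. Finn: free for 16:00-17:00. Yosef: not fully free for 16:00-17:00. Esperanza: not fully free for 16:00-17:00. Clara: free for 16:00-17:00. Quinn: free for 16:00-17:00.

Esperanza, Keanu, Yosef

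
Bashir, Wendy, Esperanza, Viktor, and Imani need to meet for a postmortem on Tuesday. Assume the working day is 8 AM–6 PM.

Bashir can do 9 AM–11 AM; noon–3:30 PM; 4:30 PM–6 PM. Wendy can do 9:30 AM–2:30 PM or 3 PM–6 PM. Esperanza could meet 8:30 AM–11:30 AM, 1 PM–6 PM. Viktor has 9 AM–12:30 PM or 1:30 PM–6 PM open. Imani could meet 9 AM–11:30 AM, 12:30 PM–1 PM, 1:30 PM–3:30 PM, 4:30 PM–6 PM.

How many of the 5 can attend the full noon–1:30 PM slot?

2

Bashir and Wendy can make the full 12:00-13:30 slot — that's 2.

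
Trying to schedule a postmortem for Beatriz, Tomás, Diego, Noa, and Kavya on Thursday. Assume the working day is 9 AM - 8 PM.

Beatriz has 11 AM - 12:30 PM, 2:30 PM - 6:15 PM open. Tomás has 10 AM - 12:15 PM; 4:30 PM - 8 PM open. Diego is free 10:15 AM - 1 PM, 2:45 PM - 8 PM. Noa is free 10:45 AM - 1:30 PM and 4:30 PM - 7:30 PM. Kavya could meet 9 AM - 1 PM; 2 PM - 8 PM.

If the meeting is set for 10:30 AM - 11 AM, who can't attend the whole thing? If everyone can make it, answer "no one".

Beatriz: not fully free for 10:30-11:00. Tomás: free for 10:30-11:00. Diego: free for 10:30-11:00. Noa: not fully free for 10:30-11:00. Kavya: free for 10:30-11:00.

Beatriz, Noa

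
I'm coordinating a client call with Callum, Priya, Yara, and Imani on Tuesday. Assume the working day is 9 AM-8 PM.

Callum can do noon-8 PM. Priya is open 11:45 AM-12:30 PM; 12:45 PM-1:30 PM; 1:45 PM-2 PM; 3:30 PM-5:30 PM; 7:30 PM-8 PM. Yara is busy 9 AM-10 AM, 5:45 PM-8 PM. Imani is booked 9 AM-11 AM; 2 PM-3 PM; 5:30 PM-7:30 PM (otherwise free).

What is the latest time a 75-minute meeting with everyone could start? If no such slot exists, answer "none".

16:15

Callum free: 12:00-20:00.
Priya free: 11:45-12:30, 12:45-13:30, 13:45-14:00, 15:30-17:30, 19:30-20:00.
Yara free: 10:00-17:45 (invert busy blocks within the working day).
Imani free: 11:00-14:00, 15:00-17:30, 19:30-20:00 (invert busy blocks within the working day).
Callum ∩ Priya: 12:00-12:30, 12:45-13:30, 13:45-14:00, 15:30-17:30, 19:30-20:00.
Callum ∩ Priya ∩ Yara: 12:00-12:30, 12:45-13:30, 13:45-14:00, 15:30-17:30.
Callum ∩ Priya ∩ Yara ∩ Imani: 12:00-12:30, 12:45-13:30, 13:45-14:00, 15:30-17:30.
The last common window of at least 75 minutes is 15:30-17:30; a 75-minute meeting can start as late as 16:15 and still end by 17:30.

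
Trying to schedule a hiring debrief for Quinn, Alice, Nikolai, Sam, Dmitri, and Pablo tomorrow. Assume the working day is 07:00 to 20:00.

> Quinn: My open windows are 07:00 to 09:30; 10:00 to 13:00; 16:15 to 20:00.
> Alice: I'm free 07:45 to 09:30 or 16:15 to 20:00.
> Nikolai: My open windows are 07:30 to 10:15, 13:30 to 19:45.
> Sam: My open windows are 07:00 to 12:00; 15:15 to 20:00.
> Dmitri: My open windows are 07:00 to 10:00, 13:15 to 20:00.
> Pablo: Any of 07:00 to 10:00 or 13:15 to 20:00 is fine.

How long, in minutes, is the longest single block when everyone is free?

210

Quinn ∩ Alice: 07:45-09:30, 16:15-20:00.
Quinn ∩ Alice ∩ Nikolai: 07:45-09:30, 16:15-19:45.
Quinn ∩ Alice ∩ Nikolai ∩ Sam: 07:45-09:30, 16:15-19:45.
Quinn ∩ Alice ∩ Nikolai ∩ Sam ∩ Dmitri: 07:45-09:30, 16:15-19:45.
Quinn ∩ Alice ∩ Nikolai ∩ Sam ∩ Dmitri ∩ Pablo: 07:45-09:30, 16:15-19:45.
Those are the intersection windows.
The longest is 16:15-19:45 at 210 minutes.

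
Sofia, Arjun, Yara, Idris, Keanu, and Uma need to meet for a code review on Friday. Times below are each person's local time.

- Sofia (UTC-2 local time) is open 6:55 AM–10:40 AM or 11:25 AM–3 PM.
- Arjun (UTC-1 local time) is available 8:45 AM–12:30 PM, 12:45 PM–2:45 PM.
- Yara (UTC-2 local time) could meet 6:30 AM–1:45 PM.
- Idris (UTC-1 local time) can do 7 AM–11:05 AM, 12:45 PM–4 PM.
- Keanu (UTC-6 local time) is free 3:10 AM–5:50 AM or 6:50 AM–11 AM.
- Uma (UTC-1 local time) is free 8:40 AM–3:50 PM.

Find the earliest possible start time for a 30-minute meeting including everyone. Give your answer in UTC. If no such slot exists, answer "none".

Sofia in UTC: 08:55-12:40, 13:25-17:00 (add 2h to convert from UTC-2).
Arjun in UTC: 09:45-13:30, 13:45-15:45 (add 1h to convert from UTC-1).
Yara in UTC: 08:30-15:45 (add 2h to convert from UTC-2).
Idris in UTC: 08:00-12:05, 13:45-17:00 (add 1h to convert from UTC-1).
Keanu in UTC: 09:10-11:50, 12:50-17:00 (add 6h to convert from UTC-6).
Uma in UTC: 09:40-16:50 (add 1h to convert from UTC-1).
Sofia ∩ Arjun: 09:45-12:40, 13:25-13:30, 13:45-15:45.
Sofia ∩ Arjun ∩ Yara: 09:45-12:40, 13:25-13:30, 13:45-15:45.
Sofia ∩ Arjun ∩ Yara ∩ Idris: 09:45-12:05, 13:45-15:45.
Sofia ∩ Arjun ∩ Yara ∩ Idris ∩ Keanu: 09:45-11:50, 13:45-15:45.
Sofia ∩ Arjun ∩ Yara ∩ Idris ∩ Keanu ∩ Uma: 09:45-11:50, 13:45-15:45.
So the common availability across everyone is 09:45-11:50, 13:45-15:45.
The first common window of at least 30 minutes is 09:45-11:50, so the earliest start is 09:45.

09:45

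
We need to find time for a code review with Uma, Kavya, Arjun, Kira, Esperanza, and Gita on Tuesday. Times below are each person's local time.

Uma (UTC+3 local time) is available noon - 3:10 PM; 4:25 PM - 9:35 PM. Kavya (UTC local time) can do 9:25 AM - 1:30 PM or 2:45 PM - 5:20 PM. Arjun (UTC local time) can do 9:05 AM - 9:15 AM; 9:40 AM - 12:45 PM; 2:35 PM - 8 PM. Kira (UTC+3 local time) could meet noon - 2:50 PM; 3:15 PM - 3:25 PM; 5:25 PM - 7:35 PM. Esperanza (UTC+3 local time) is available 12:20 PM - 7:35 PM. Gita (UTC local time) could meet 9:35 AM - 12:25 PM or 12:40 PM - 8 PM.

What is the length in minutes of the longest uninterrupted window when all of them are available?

130

Uma in UTC: 09:00-12:10, 13:25-18:35 (subtract 3h to convert from UTC+3).
Kavya in UTC: 09:25-13:30, 14:45-17:20.
Arjun in UTC: 09:05-09:15, 09:40-12:45, 14:35-20:00.
Kira in UTC: 09:00-11:50, 12:15-12:25, 14:25-16:35 (subtract 3h to convert from UTC+3).
Esperanza in UTC: 09:20-16:35 (subtract 3h to convert from UTC+3).
Gita in UTC: 09:35-12:25, 12:40-20:00.
Uma ∩ Kavya: 09:25-12:10, 13:25-13:30, 14:45-17:20.
Uma ∩ Kavya ∩ Arjun: 09:40-12:10, 14:45-17:20.
Uma ∩ Kavya ∩ Arjun ∩ Kira: 09:40-11:50, 14:45-16:35.
Uma ∩ Kavya ∩ Arjun ∩ Kira ∩ Esperanza: 09:40-11:50, 14:45-16:35.
Uma ∩ Kavya ∩ Arjun ∩ Kira ∩ Esperanza ∩ Gita: 09:40-11:50, 14:45-16:35.
The longest is 09:40-11:50 at 130 minutes.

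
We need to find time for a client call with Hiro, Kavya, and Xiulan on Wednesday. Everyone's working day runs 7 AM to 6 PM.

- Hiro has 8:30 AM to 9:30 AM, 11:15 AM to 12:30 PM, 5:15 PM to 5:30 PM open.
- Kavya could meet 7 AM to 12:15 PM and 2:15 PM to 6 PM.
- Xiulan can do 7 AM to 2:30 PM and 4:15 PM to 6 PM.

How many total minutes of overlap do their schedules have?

135

Hiro ∩ Kavya: 08:30-09:30, 11:15-12:15, 17:15-17:30.
Hiro ∩ Kavya ∩ Xiulan: 08:30-09:30, 11:15-12:15, 17:15-17:30.
Summing the common windows: 60 + 60 + 15 = 135 minutes.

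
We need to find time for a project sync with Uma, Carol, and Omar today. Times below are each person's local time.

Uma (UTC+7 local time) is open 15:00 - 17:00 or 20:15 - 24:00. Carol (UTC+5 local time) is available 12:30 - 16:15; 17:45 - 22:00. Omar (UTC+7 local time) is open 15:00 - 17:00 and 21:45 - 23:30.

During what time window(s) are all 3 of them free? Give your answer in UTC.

08:00-10:00, 14:45-16:30

Uma in UTC: 08:00-10:00, 13:15-17:00 (subtract 7h to convert from UTC+7).
Carol in UTC: 07:30-11:15, 12:45-17:00 (subtract 5h to convert from UTC+5).
Omar in UTC: 08:00-10:00, 14:45-16:30 (subtract 7h to convert from UTC+7).
Uma ∩ Carol: 08:00-10:00, 13:15-17:00.
Uma ∩ Carol ∩ Omar: 08:00-10:00, 14:45-16:30.
Those are the intersection windows.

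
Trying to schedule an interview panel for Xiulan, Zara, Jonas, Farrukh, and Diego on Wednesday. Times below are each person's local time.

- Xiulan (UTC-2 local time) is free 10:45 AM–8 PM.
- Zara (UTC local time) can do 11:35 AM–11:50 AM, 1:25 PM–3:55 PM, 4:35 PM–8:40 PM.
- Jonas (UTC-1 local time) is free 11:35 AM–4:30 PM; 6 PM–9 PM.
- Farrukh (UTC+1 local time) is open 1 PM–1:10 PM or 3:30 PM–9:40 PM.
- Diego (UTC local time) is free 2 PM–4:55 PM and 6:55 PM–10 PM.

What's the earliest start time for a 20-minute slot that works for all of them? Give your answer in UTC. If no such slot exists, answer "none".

14:30

Xiulan in UTC: 12:45-22:00 (add 2h to convert from UTC-2).
Zara in UTC: 11:35-11:50, 13:25-15:55, 16:35-20:40.
Jonas in UTC: 12:35-17:30, 19:00-22:00 (add 1h to convert from UTC-1).
Farrukh in UTC: 12:00-12:10, 14:30-20:40 (subtract 1h to convert from UTC+1).
Diego in UTC: 14:00-16:55, 18:55-22:00.
Xiulan ∩ Zara: 13:25-15:55, 16:35-20:40.
Xiulan ∩ Zara ∩ Jonas: 13:25-15:55, 16:35-17:30, 19:00-20:40.
Xiulan ∩ Zara ∩ Jonas ∩ Farrukh: 14:30-15:55, 16:35-17:30, 19:00-20:40.
Xiulan ∩ Zara ∩ Jonas ∩ Farrukh ∩ Diego: 14:30-15:55, 16:35-16:55, 19:00-20:40.
The first common window of at least 20 minutes is 14:30-15:55, so the earliest start is 14:30.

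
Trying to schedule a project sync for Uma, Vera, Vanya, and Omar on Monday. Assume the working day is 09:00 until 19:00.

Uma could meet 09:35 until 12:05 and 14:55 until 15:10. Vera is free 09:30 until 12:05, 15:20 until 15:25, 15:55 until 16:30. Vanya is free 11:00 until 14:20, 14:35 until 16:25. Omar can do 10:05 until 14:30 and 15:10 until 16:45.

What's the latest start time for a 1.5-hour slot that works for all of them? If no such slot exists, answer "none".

Uma ∩ Vera: 09:35-12:05.
Uma ∩ Vera ∩ Vanya: 11:00-12:05.
Uma ∩ Vera ∩ Vanya ∩ Omar: 11:00-12:05.
No common window is at least 90 minutes long.

none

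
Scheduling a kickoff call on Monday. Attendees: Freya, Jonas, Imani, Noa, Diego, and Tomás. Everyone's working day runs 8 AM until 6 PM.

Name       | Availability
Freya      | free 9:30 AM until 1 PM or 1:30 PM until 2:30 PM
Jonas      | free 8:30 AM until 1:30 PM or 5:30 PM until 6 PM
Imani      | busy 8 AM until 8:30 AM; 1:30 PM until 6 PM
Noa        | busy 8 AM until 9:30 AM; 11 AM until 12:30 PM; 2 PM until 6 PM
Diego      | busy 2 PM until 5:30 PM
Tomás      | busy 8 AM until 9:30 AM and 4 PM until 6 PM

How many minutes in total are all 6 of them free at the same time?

120

Freya free: 09:30-13:00, 13:30-14:30.
Jonas free: 08:30-13:30, 17:30-18:00.
Imani free: 08:30-13:30 (invert busy blocks within the working day).
Noa free: 09:30-11:00, 12:30-14:00 (invert busy blocks within the working day).
Diego free: 08:00-14:00, 17:30-18:00 (invert busy blocks within the working day).
Tomás free: 09:30-16:00 (invert busy blocks within the working day).
Freya ∩ Jonas: 09:30-13:00.
Freya ∩ Jonas ∩ Imani: 09:30-13:00.
Freya ∩ Jonas ∩ Imani ∩ Noa: 09:30-11:00, 12:30-13:00.
Freya ∩ Jonas ∩ Imani ∩ Noa ∩ Diego: 09:30-11:00, 12:30-13:00.
Freya ∩ Jonas ∩ Imani ∩ Noa ∩ Diego ∩ Tomás: 09:30-11:00, 12:30-13:00.
Summing the common windows: 90 + 30 = 120 minutes.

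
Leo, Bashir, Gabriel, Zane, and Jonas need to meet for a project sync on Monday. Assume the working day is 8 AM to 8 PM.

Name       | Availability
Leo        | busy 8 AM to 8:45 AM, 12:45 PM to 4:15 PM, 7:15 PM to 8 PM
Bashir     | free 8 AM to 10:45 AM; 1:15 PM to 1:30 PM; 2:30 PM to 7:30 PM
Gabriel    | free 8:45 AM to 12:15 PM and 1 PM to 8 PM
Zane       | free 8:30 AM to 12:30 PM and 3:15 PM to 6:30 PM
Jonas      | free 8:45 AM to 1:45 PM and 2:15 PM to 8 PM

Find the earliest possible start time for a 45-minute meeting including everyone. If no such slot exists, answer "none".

08:45

Leo free: 08:45-12:45, 16:15-19:15 (invert busy blocks within the working day).
Bashir free: 08:00-10:45, 13:15-13:30, 14:30-19:30.
Gabriel free: 08:45-12:15, 13:00-20:00.
Zane free: 08:30-12:30, 15:15-18:30.
Jonas free: 08:45-13:45, 14:15-20:00.
Leo ∩ Bashir: 08:45-10:45, 16:15-19:15.
Leo ∩ Bashir ∩ Gabriel: 08:45-10:45, 16:15-19:15.
Leo ∩ Bashir ∩ Gabriel ∩ Zane: 08:45-10:45, 16:15-18:30.
Leo ∩ Bashir ∩ Gabriel ∩ Zane ∩ Jonas: 08:45-10:45, 16:15-18:30.
The first common window of at least 45 minutes is 08:45-10:45, so the earliest start is 08:45.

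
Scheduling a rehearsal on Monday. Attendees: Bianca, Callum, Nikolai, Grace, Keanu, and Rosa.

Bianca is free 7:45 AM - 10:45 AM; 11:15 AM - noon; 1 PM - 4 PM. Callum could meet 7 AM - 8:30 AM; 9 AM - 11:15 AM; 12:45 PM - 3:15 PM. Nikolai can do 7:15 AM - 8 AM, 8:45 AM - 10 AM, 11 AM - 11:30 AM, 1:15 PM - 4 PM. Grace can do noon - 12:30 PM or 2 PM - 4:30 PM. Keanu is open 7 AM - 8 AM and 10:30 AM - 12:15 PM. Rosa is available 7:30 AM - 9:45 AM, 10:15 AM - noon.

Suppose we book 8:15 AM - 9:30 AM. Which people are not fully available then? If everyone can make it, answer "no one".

Callum, Grace, Keanu, Nikolai

Bianca: free for 08:15-09:30. Callum: not fully free for 08:15-09:30. Nikolai: not fully free for 08:15-09:30. Grace: not fully free for 08:15-09:30. Keanu: not fully free for 08:15-09:30. Rosa: free for 08:15-09:30.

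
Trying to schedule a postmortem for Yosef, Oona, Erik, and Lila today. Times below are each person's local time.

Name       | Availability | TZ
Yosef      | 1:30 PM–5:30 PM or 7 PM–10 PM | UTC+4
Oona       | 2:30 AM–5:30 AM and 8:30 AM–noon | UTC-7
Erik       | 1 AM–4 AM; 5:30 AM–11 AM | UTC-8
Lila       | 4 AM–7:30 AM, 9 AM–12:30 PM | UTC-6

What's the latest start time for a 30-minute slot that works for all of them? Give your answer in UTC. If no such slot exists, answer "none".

Yosef in UTC: 09:30-13:30, 15:00-18:00 (subtract 4h to convert from UTC+4).
Oona in UTC: 09:30-12:30, 15:30-19:00 (add 7h to convert from UTC-7).
Erik in UTC: 09:00-12:00, 13:30-19:00 (add 8h to convert from UTC-8).
Lila in UTC: 10:00-13:30, 15:00-18:30 (add 6h to convert from UTC-6).
Yosef ∩ Oona: 09:30-12:30, 15:30-18:00.
Yosef ∩ Oona ∩ Erik: 09:30-12:00, 15:30-18:00.
Yosef ∩ Oona ∩ Erik ∩ Lila: 10:00-12:00, 15:30-18:00.
So the common availability across everyone is 10:00-12:00, 15:30-18:00.
The last common window of at least 30 minutes is 15:30-18:00; a 30-minute meeting can start as late as 17:30 and still end by 18:00.

17:30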